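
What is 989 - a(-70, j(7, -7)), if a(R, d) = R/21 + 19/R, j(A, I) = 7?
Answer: 208447/210 ≈ 992.60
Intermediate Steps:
a(R, d) = 19/R + R/21 (a(R, d) = R*(1/21) + 19/R = R/21 + 19/R = 19/R + R/21)
989 - a(-70, j(7, -7)) = 989 - (19/(-70) + (1/21)*(-70)) = 989 - (19*(-1/70) - 10/3) = 989 - (-19/70 - 10/3) = 989 - 1*(-757/210) = 989 + 757/210 = 208447/210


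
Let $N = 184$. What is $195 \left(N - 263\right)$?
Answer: $-15405$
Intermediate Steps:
$195 \left(N - 263\right) = 195 \left(184 - 263\right) = 195 \left(-79\right) = -15405$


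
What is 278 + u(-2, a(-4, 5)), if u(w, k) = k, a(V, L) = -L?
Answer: 273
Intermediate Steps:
278 + u(-2, a(-4, 5)) = 278 - 1*5 = 278 - 5 = 273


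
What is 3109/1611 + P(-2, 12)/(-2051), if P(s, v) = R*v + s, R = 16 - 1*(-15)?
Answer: 5780489/3304161 ≈ 1.7495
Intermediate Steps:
R = 31 (R = 16 + 15 = 31)
P(s, v) = s + 31*v (P(s, v) = 31*v + s = s + 31*v)
3109/1611 + P(-2, 12)/(-2051) = 3109/1611 + (-2 + 31*12)/(-2051) = 3109*(1/1611) + (-2 + 372)*(-1/2051) = 3109/1611 + 370*(-1/2051) = 3109/1611 - 370/2051 = 5780489/3304161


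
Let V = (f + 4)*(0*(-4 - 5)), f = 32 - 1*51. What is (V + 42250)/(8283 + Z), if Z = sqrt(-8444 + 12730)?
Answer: 349956750/68603803 - 42250*sqrt(4286)/68603803 ≈ 5.0608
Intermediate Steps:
Z = sqrt(4286) ≈ 65.468
f = -19 (f = 32 - 51 = -19)
V = 0 (V = (-19 + 4)*(0*(-4 - 5)) = -0*(-9) = -15*0 = 0)
(V + 42250)/(8283 + Z) = (0 + 42250)/(8283 + sqrt(4286)) = 42250/(8283 + sqrt(4286))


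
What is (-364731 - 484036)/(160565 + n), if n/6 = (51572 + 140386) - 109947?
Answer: -848767/652631 ≈ -1.3005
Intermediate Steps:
n = 492066 (n = 6*((51572 + 140386) - 109947) = 6*(191958 - 109947) = 6*82011 = 492066)
(-364731 - 484036)/(160565 + n) = (-364731 - 484036)/(160565 + 492066) = -848767/652631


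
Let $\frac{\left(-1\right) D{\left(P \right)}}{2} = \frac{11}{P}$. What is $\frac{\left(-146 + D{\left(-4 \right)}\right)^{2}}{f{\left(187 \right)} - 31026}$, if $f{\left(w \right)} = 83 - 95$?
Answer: $- \frac{78961}{124152} \approx -0.636$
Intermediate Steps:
$f{\left(w \right)} = -12$ ($f{\left(w \right)} = 83 - 95 = -12$)
$D{\left(P \right)} = - \frac{22}{P}$ ($D{\left(P \right)} = - 2 \frac{11}{P} = - \frac{22}{P}$)
$\frac{\left(-146 + D{\left(-4 \right)}\right)^{2}}{f{\left(187 \right)} - 31026} = \frac{\left(-146 - \frac{22}{-4}\right)^{2}}{-12 - 31026} = \frac{\left(-146 - - \frac{11}{2}\right)^{2}}{-12 - 31026} = \frac{\left(-146 + \frac{11}{2}\right)^{2}}{-31038} = \left(- \frac{281}{2}\right)^{2} \left(- \frac{1}{31038}\right) = \frac{78961}{4} \left(- \frac{1}{31038}\right) = - \frac{78961}{124152}$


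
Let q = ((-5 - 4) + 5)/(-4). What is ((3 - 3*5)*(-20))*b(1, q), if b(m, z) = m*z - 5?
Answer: -960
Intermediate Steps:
q = 1 (q = (-9 + 5)*(-¼) = -4*(-¼) = 1)
b(m, z) = -5 + m*z
((3 - 3*5)*(-20))*b(1, q) = ((3 - 3*5)*(-20))*(-5 + 1*1) = ((3 - 15)*(-20))*(-5 + 1) = -12*(-20)*(-4) = 240*(-4) = -960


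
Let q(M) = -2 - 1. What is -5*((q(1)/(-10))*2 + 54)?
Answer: -273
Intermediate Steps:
q(M) = -3
-5*((q(1)/(-10))*2 + 54) = -5*(-3/(-10)*2 + 54) = -5*(-3*(-1/10)*2 + 54) = -5*((3/10)*2 + 54) = -5*(3/5 + 54) = -5*273/5 = -273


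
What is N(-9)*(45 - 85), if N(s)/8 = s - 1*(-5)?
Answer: 1280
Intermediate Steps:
N(s) = 40 + 8*s (N(s) = 8*(s - 1*(-5)) = 8*(s + 5) = 8*(5 + s) = 40 + 8*s)
N(-9)*(45 - 85) = (40 + 8*(-9))*(45 - 85) = (40 - 72)*(-40) = -32*(-40) = 1280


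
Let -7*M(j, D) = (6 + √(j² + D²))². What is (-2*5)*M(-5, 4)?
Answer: 110 + 120*√41/7 ≈ 219.77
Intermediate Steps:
M(j, D) = -(6 + √(D² + j²))²/7 (M(j, D) = -(6 + √(j² + D²))²/7 = -(6 + √(D² + j²))²/7)
(-2*5)*M(-5, 4) = (-2*5)*(-(6 + √(4² + (-5)²))²/7) = -(-10)*(6 + √(16 + 25))²/7 = -(-10)*(6 + √41)²/7 = 10*(6 + √41)²/7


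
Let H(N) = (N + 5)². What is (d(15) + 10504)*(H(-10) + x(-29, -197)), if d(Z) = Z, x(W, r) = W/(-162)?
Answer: 42907001/162 ≈ 2.6486e+5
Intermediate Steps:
x(W, r) = -W/162 (x(W, r) = W*(-1/162) = -W/162)
H(N) = (5 + N)²
(d(15) + 10504)*(H(-10) + x(-29, -197)) = (15 + 10504)*((5 - 10)² - 1/162*(-29)) = 10519*((-5)² + 29/162) = 10519*(25 + 29/162) = 10519*(4079/162) = 42907001/162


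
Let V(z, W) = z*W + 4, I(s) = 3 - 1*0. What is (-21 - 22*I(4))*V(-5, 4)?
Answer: 1392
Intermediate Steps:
I(s) = 3 (I(s) = 3 + 0 = 3)
V(z, W) = 4 + W*z (V(z, W) = W*z + 4 = 4 + W*z)
(-21 - 22*I(4))*V(-5, 4) = (-21 - 22*3)*(4 + 4*(-5)) = (-21 - 66)*(4 - 20) = -87*(-16) = 1392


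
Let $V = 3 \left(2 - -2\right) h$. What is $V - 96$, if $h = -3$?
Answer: $-132$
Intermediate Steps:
$V = -36$ ($V = 3 \left(2 - -2\right) \left(-3\right) = 3 \left(2 + 2\right) \left(-3\right) = 3 \cdot 4 \left(-3\right) = 12 \left(-3\right) = -36$)
$V - 96 = -36 - 96 = -132$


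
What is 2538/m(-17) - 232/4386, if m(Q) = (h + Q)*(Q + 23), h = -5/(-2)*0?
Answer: -54683/2193 ≈ -24.935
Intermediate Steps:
h = 0 (h = -5*(-½)*0 = (5/2)*0 = 0)
m(Q) = Q*(23 + Q) (m(Q) = (0 + Q)*(Q + 23) = Q*(23 + Q))
2538/m(-17) - 232/4386 = 2538/((-17*(23 - 17))) - 232/4386 = 2538/((-17*6)) - 232*1/4386 = 2538/(-102) - 116/2193 = 2538*(-1/102) - 116/2193 = -423/17 - 116/2193 = -54683/2193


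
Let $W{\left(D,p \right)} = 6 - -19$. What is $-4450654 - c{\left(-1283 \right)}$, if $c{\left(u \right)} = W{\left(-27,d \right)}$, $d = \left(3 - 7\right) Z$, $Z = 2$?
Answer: $-4450679$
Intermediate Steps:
$d = -8$ ($d = \left(3 - 7\right) 2 = \left(-4\right) 2 = -8$)
$W{\left(D,p \right)} = 25$ ($W{\left(D,p \right)} = 6 + 19 = 25$)
$c{\left(u \right)} = 25$
$-4450654 - c{\left(-1283 \right)} = -4450654 - 25 = -4450679$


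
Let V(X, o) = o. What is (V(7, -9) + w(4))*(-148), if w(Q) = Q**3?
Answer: -8140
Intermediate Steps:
(V(7, -9) + w(4))*(-148) = (-9 + 4**3)*(-148) = (-9 + 64)*(-148) = 55*(-148) = -8140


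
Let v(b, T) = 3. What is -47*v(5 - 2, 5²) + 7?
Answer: -134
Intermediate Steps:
-47*v(5 - 2, 5²) + 7 = -47*3 + 7 = -141 + 7 = -134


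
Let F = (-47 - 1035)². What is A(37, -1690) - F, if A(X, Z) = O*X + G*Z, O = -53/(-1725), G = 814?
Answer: -4392510439/1725 ≈ -2.5464e+6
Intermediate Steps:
O = 53/1725 (O = -53*(-1/1725) = 53/1725 ≈ 0.030725)
A(X, Z) = 814*Z + 53*X/1725 (A(X, Z) = 53*X/1725 + 814*Z = 814*Z + 53*X/1725)
F = 1170724 (F = (-1082)² = 1170724)
A(37, -1690) - F = (814*(-1690) + (53/1725)*37) - 1*1170724 = (-1375660 + 1961/1725) - 1170724 = -2373011539/1725 - 1170724 = -4392510439/1725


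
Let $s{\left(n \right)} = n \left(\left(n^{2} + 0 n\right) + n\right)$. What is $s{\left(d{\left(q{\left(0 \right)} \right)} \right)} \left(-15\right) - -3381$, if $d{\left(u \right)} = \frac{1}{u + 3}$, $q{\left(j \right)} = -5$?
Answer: $\frac{27033}{8} \approx 3379.1$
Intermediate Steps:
$d{\left(u \right)} = \frac{1}{3 + u}$
$s{\left(n \right)} = n \left(n + n^{2}\right)$ ($s{\left(n \right)} = n \left(\left(n^{2} + 0\right) + n\right) = n \left(n^{2} + n\right) = n \left(n + n^{2}\right)$)
$s{\left(d{\left(q{\left(0 \right)} \right)} \right)} \left(-15\right) - -3381 = \left(\frac{1}{3 - 5}\right)^{2} \left(1 + \frac{1}{3 - 5}\right) \left(-15\right) - -3381 = \left(\frac{1}{-2}\right)^{2} \left(1 + \frac{1}{-2}\right) \left(-15\right) + 3381 = \left(- \frac{1}{2}\right)^{2} \left(1 - \frac{1}{2}\right) \left(-15\right) + 3381 = \frac{1}{4} \cdot \frac{1}{2} \left(-15\right) + 3381 = \frac{1}{8} \left(-15\right) + 3381 = - \frac{15}{8} + 3381 = \frac{27033}{8}$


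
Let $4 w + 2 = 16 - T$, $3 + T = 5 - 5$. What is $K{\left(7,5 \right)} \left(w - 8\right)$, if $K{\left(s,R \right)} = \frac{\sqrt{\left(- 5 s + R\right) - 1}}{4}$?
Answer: $- \frac{15 i \sqrt{31}}{16} \approx - 5.2198 i$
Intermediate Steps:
$T = -3$ ($T = -3 + \left(5 - 5\right) = -3 + 0 = -3$)
$w = \frac{17}{4}$ ($w = - \frac{1}{2} + \frac{16 - -3}{4} = - \frac{1}{2} + \frac{16 + 3}{4} = - \frac{1}{2} + \frac{1}{4} \cdot 19 = - \frac{1}{2} + \frac{19}{4} = \frac{17}{4} \approx 4.25$)
$K{\left(s,R \right)} = \frac{\sqrt{-1 + R - 5 s}}{4}$ ($K{\left(s,R \right)} = \sqrt{\left(R - 5 s\right) - 1} \cdot \frac{1}{4} = \sqrt{-1 + R - 5 s} \frac{1}{4} = \frac{\sqrt{-1 + R - 5 s}}{4}$)
$K{\left(7,5 \right)} \left(w - 8\right) = \frac{\sqrt{-1 + 5 - 35}}{4} \left(\frac{17}{4} - 8\right) = \frac{\sqrt{-1 + 5 - 35}}{4} \left(- \frac{15}{4}\right) = \frac{\sqrt{-31}}{4} \left(- \frac{15}{4}\right) = \frac{i \sqrt{31}}{4} \left(- \frac{15}{4}\right) = - \frac{15 i \sqrt{31}}{16}$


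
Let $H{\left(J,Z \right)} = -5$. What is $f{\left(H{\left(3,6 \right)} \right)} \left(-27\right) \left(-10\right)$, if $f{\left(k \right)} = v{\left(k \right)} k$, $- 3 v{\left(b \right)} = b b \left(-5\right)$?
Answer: $-56250$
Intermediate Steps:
$v{\left(b \right)} = \frac{5 b^{2}}{3}$ ($v{\left(b \right)} = - \frac{b b \left(-5\right)}{3} = - \frac{b^{2} \left(-5\right)}{3} = - \frac{\left(-5\right) b^{2}}{3} = \frac{5 b^{2}}{3}$)
$f{\left(k \right)} = \frac{5 k^{3}}{3}$ ($f{\left(k \right)} = \frac{5 k^{2}}{3} k = \frac{5 k^{3}}{3}$)
$f{\left(H{\left(3,6 \right)} \right)} \left(-27\right) \left(-10\right) = \frac{5 \left(-5\right)^{3}}{3} \left(-27\right) \left(-10\right) = \frac{5}{3} \left(-125\right) \left(-27\right) \left(-10\right) = \left(- \frac{625}{3}\right) \left(-27\right) \left(-10\right) = 5625 \left(-10\right) = -56250$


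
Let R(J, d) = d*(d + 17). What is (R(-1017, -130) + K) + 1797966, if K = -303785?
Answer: 1508871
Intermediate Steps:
R(J, d) = d*(17 + d)
(R(-1017, -130) + K) + 1797966 = (-130*(17 - 130) - 303785) + 1797966 = (-130*(-113) - 303785) + 1797966 = (14690 - 303785) + 1797966 = -289095 + 1797966 = 1508871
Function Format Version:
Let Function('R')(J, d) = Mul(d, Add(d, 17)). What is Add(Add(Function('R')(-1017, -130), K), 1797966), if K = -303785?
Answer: 1508871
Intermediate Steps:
Function('R')(J, d) = Mul(d, Add(17, d))
Add(Add(Function('R')(-1017, -130), K), 1797966) = Add(Add(Mul(-130, Add(17, -130)), -303785), 1797966) = Add(Add(Mul(-130, -113), -303785), 1797966) = Add(Add(14690, -303785), 1797966) = Add(-289095, 1797966) = 1508871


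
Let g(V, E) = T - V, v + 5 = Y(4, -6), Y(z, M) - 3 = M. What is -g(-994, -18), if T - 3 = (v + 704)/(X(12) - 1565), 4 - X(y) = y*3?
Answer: -1591513/1597 ≈ -996.56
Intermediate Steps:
Y(z, M) = 3 + M
v = -8 (v = -5 + (3 - 6) = -5 - 3 = -8)
X(y) = 4 - 3*y (X(y) = 4 - y*3 = 4 - 3*y)
T = 4095/1597 (T = 3 + (-8 + 704)/((4 - 3*12) - 1565) = 3 + 696/((4 - 36) - 1565) = 3 + 696/(-32 - 1565) = 3 + 696/(-1597) = 3 + 696*(-1/1597) = 3 - 696/1597 = 4095/1597 ≈ 2.5642)
g(V, E) = 4095/1597 - V
-g(-994, -18) = -(4095/1597 - 1*(-994)) = -(4095/1597 + 994) = -1*1591513/1597 = -1591513/1597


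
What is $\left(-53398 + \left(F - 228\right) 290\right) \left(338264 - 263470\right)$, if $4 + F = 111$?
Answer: $-6618371472$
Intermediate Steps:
$F = 107$ ($F = -4 + 111 = 107$)
$\left(-53398 + \left(F - 228\right) 290\right) \left(338264 - 263470\right) = \left(-53398 + \left(107 - 228\right) 290\right) \left(338264 - 263470\right) = \left(-53398 - 35090\right) \left(338264 - 263470\right) = \left(-88488\right) 74794 = -6618371472$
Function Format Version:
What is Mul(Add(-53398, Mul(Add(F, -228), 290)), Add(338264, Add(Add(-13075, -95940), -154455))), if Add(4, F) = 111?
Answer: -6618371472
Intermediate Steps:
F = 107 (F = Add(-4, 111) = 107)
Mul(Add(-53398, Mul(Add(F, -228), 290)), Add(338264, Add(Add(-13075, -95940), -154455))) = Mul(Add(-53398, Mul(Add(107, -228), 290)), Add(338264, Add(Add(-13075, -95940), -154455))) = Mul(Add(-53398, Mul(-121, 290)), Add(338264, Add(-109015, -154455))) = Mul(Add(-53398, -35090), Add(338264, -263470)) = Mul(-88488, 74794) = -6618371472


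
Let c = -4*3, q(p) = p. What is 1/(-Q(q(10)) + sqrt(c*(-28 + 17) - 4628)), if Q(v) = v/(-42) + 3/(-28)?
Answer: 2436/31724617 - 28224*I*sqrt(281)/31724617 ≈ 7.6786e-5 - 0.014913*I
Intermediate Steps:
c = -12
Q(v) = -3/28 - v/42 (Q(v) = v*(-1/42) + 3*(-1/28) = -v/42 - 3/28 = -3/28 - v/42)
1/(-Q(q(10)) + sqrt(c*(-28 + 17) - 4628)) = 1/(-(-3/28 - 1/42*10) + sqrt(-12*(-28 + 17) - 4628)) = 1/(-(-3/28 - 5/21) + sqrt(-12*(-11) - 4628)) = 1/(-1*(-29/84) + sqrt(132 - 4628)) = 1/(29/84 + sqrt(-4496)) = 1/(29/84 + 4*I*sqrt(281))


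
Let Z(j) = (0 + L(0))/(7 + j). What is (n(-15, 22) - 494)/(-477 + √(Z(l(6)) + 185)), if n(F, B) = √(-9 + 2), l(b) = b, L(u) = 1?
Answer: 1021098/985157 + 494*√31278/2955471 - 2067*I*√7/985157 - I*√218946/2955471 ≈ 1.066 - 0.0057095*I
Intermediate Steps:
n(F, B) = I*√7 (n(F, B) = √(-7) = I*√7)
Z(j) = 1/(7 + j) (Z(j) = (0 + 1)/(7 + j) = 1/(7 + j))
(n(-15, 22) - 494)/(-477 + √(Z(l(6)) + 185)) = (I*√7 - 494)/(-477 + √(1/(7 + 6) + 185)) = (-494 + I*√7)/(-477 + √(1/13 + 185)) = (-494 + I*√7)/(-477 + √(2406/13)) = (-494 + I*√7)/(-477 + √31278/13)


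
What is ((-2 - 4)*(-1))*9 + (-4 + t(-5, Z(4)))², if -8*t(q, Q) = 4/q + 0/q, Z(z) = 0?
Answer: 6921/100 ≈ 69.210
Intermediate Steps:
t(q, Q) = -1/(2*q) (t(q, Q) = -(4/q + 0/q)/8 = -(4/q + 0)/8 = -1/(2*q))
((-2 - 4)*(-1))*9 + (-4 + t(-5, Z(4)))² = ((-2 - 4)*(-1))*9 + (-4 - ½/(-5))² = -6*(-1)*9 + (-4 - ½*(-⅕))² = 6*9 + (-4 + ⅒)² = 54 + (-39/10)² = 54 + 1521/100 = 6921/100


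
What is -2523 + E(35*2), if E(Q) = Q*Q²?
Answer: 340477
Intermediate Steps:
E(Q) = Q³
-2523 + E(35*2) = -2523 + (35*2)³ = -2523 + 70³ = -2523 + 343000 = 340477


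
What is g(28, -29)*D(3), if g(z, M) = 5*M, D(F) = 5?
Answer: -725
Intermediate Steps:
g(28, -29)*D(3) = (5*(-29))*5 = -145*5 = -725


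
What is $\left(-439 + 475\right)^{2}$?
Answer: $1296$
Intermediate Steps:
$\left(-439 + 475\right)^{2} = 36^{2} = 1296$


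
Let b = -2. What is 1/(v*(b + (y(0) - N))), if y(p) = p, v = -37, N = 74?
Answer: 1/2812 ≈ 0.00035562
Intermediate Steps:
1/(v*(b + (y(0) - N))) = 1/(-37*(-2 + (0 - 1*74))) = 1/(-37*(-2 + (0 - 74))) = 1/(-37*(-2 - 74)) = 1/(-37*(-76)) = 1/2812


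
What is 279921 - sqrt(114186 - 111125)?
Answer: 279921 - sqrt(3061) ≈ 2.7987e+5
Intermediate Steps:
279921 - sqrt(114186 - 111125) = 279921 - sqrt(3061)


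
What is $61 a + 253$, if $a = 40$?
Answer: $2693$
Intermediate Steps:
$61 a + 253 = 61 \cdot 40 + 253 = 2440 + 253 = 2693$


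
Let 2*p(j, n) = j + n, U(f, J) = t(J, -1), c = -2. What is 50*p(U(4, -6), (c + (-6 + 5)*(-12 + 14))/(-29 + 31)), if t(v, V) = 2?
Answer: 0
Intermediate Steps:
U(f, J) = 2
p(j, n) = j/2 + n/2 (p(j, n) = (j + n)/2 = j/2 + n/2)
50*p(U(4, -6), (c + (-6 + 5)*(-12 + 14))/(-29 + 31)) = 50*((½)*2 + ((-2 + (-6 + 5)*(-12 + 14))/(-29 + 31))/2) = 50*(1 + ((-2 - 1*2)/2)/2) = 50*(1 + ((-2 - 2)*(½))/2) = 50*(1 + (-4*½)/2) = 50*(1 + (½)*(-2)) = 50*(1 - 1) = 50*0 = 0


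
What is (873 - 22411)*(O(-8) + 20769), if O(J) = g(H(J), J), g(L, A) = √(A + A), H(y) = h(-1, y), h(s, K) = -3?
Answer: -447322722 - 86152*I ≈ -4.4732e+8 - 86152.0*I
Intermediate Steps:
H(y) = -3
g(L, A) = √2*√A (g(L, A) = √(2*A) = √2*√A)
O(J) = √2*√J
(873 - 22411)*(O(-8) + 20769) = (873 - 22411)*(√2*√(-8) + 20769) = -21538*(√2*(2*I*√2) + 20769) = -21538*(4*I + 20769) = -21538*(20769 + 4*I) = -447322722 - 86152*I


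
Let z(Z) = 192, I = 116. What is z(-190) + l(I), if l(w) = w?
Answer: 308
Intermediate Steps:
z(-190) + l(I) = 192 + 116 = 308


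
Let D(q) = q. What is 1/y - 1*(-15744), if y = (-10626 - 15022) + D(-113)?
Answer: 405581183/25761 ≈ 15744.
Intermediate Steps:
y = -25761 (y = (-10626 - 15022) - 113 = -25648 - 113 = -25761)
1/y - 1*(-15744) = 1/(-25761) - 1*(-15744) = -1/25761 + 15744 = 405581183/25761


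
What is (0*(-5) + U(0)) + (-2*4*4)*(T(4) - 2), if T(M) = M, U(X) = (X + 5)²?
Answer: -39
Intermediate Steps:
U(X) = (5 + X)²
(0*(-5) + U(0)) + (-2*4*4)*(T(4) - 2) = (0*(-5) + (5 + 0)²) + (-2*4*4)*(4 - 2) = (0 + 5²) - 8*4*2 = (0 + 25) - 32*2 = 25 - 64 = -39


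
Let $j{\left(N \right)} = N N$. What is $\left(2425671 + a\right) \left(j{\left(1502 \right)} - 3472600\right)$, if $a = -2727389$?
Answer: $367068911928$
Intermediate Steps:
$j{\left(N \right)} = N^{2}$
$\left(2425671 + a\right) \left(j{\left(1502 \right)} - 3472600\right) = \left(2425671 - 2727389\right) \left(1502^{2} - 3472600\right) = - 301718 \left(2256004 - 3472600\right) = \left(-301718\right) \left(-1216596\right) = 367068911928$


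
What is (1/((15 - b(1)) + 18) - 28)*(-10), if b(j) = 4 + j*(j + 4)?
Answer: 3355/12 ≈ 279.58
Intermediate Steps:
b(j) = 4 + j*(4 + j)
(1/((15 - b(1)) + 18) - 28)*(-10) = (1/((15 - (4 + 1² + 4*1)) + 18) - 28)*(-10) = (1/((15 - (4 + 1 + 4)) + 18) - 28)*(-10) = (1/((15 - 1*9) + 18) - 28)*(-10) = (1/((15 - 9) + 18) - 28)*(-10) = (1/(6 + 18) - 28)*(-10) = (1/24 - 28)*(-10) = -671/24*(-10) = 3355/12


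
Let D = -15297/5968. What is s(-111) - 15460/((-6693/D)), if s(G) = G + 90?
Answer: -89609327/3328652 ≈ -26.921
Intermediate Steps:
s(G) = 90 + G
D = -15297/5968 (D = -15297*1/5968 = -15297/5968 ≈ -2.5632)
s(-111) - 15460/((-6693/D)) = (90 - 111) - 15460/((-6693/(-15297/5968))) = -21 - 15460/((-6693*(-5968/15297))) = -21 - 15460/13314608/5099 = -21 - 15460*5099/13314608 = -21 - 1*19707635/3328652 = -21 - 19707635/3328652 = -89609327/3328652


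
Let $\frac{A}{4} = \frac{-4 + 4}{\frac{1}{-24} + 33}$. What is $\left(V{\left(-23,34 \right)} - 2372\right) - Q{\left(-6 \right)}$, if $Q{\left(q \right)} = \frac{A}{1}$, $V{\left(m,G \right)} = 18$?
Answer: $-2354$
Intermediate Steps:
$A = 0$ ($A = 4 \frac{-4 + 4}{\frac{1}{-24} + 33} = 4 \frac{0}{- \frac{1}{24} + 33} = 4 \frac{0}{\frac{791}{24}} = 4 \cdot 0 \cdot \frac{24}{791} = 4 \cdot 0 = 0$)
$Q{\left(q \right)} = 0$ ($Q{\left(q \right)} = \frac{0}{1} = 0 \cdot 1 = 0$)
$\left(V{\left(-23,34 \right)} - 2372\right) - Q{\left(-6 \right)} = \left(18 - 2372\right) - 0 = \left(18 - 2372\right) + 0 = -2354 + 0 = -2354$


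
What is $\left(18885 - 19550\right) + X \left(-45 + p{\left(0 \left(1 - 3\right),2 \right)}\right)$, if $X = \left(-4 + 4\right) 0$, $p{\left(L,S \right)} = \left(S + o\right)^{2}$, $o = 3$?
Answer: $-665$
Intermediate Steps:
$p{\left(L,S \right)} = \left(3 + S\right)^{2}$ ($p{\left(L,S \right)} = \left(S + 3\right)^{2} = \left(3 + S\right)^{2}$)
$X = 0$ ($X = 0 \cdot 0 = 0$)
$\left(18885 - 19550\right) + X \left(-45 + p{\left(0 \left(1 - 3\right),2 \right)}\right) = \left(18885 - 19550\right) + 0 \left(-45 + \left(3 + 2\right)^{2}\right) = -665 + 0 \left(-45 + 5^{2}\right) = -665 + 0 \left(-45 + 25\right) = -665 + 0 \left(-20\right) = -665 + 0 = -665$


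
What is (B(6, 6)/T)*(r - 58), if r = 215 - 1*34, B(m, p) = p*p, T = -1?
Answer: -4428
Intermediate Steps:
B(m, p) = p²
r = 181 (r = 215 - 34 = 181)
(B(6, 6)/T)*(r - 58) = (6²/(-1))*(181 - 58) = (36*(-1))*123 = -36*123 = -4428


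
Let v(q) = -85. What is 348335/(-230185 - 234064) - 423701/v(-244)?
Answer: 196673157074/39461165 ≈ 4984.0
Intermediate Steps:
348335/(-230185 - 234064) - 423701/v(-244) = 348335/(-230185 - 234064) - 423701/(-85) = 348335/(-464249) - 423701*(-1/85) = 348335*(-1/464249) + 423701/85 = -348335/464249 + 423701/85 = 196673157074/39461165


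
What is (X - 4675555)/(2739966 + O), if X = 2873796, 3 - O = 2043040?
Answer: -1801759/696929 ≈ -2.5853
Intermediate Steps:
O = -2043037 (O = 3 - 1*2043040 = 3 - 2043040 = -2043037)
(X - 4675555)/(2739966 + O) = (2873796 - 4675555)/(2739966 - 2043037) = -1801759/696929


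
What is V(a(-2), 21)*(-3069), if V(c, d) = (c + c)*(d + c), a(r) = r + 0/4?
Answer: 233244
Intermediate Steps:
a(r) = r (a(r) = r + 0*(¼) = r + 0 = r)
V(c, d) = 2*c*(c + d) (V(c, d) = (2*c)*(c + d) = 2*c*(c + d))
V(a(-2), 21)*(-3069) = (2*(-2)*(-2 + 21))*(-3069) = (2*(-2)*19)*(-3069) = -76*(-3069) = 233244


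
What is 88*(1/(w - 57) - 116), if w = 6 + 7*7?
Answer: -10252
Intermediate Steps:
w = 55 (w = 6 + 49 = 55)
88*(1/(w - 57) - 116) = 88*(1/(55 - 57) - 116) = 88*(1/(-2) - 116) = 88*(-½ - 116) = 88*(-233/2) = -10252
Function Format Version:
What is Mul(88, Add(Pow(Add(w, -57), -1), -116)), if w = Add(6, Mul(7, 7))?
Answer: -10252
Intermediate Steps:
w = 55 (w = Add(6, 49) = 55)
Mul(88, Add(Pow(Add(w, -57), -1), -116)) = Mul(88, Add(Pow(Add(55, -57), -1), -116)) = Mul(88, Add(Pow(-2, -1), -116)) = Mul(88, Add(Rational(-1, 2), -116)) = Mul(88, Rational(-233, 2)) = -10252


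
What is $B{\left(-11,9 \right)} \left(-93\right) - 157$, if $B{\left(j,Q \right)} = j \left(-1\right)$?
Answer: $-1180$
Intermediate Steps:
$B{\left(j,Q \right)} = - j$
$B{\left(-11,9 \right)} \left(-93\right) - 157 = \left(-1\right) \left(-11\right) \left(-93\right) - 157 = 11 \left(-93\right) - 157 = -1023 - 157 = -1180$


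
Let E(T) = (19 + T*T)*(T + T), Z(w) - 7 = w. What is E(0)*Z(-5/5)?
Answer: 0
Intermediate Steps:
Z(w) = 7 + w
E(T) = 2*T*(19 + T²) (E(T) = (19 + T²)*(2*T) = 2*T*(19 + T²))
E(0)*Z(-5/5) = (2*0*(19 + 0²))*(7 - 5/5) = (2*0*(19 + 0))*(7 - 5*⅕) = (2*0*19)*(7 - 1) = 0*6 = 0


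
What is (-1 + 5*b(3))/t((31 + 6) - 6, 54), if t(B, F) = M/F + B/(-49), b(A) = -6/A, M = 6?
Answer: 4851/230 ≈ 21.091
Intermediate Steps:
t(B, F) = 6/F - B/49 (t(B, F) = 6/F + B/(-49) = 6/F + B*(-1/49) = 6/F - B/49)
(-1 + 5*b(3))/t((31 + 6) - 6, 54) = (-1 + 5*(-6/3))/(6/54 - ((31 + 6) - 6)/49) = (-1 + 5*(-6*⅓))/(6*(1/54) - (37 - 6)/49) = (-1 + 5*(-2))/(⅑ - 1/49*31) = (-1 - 10)/(⅑ - 31/49) = -11/(-230/441) = -11*(-441/230) = 4851/230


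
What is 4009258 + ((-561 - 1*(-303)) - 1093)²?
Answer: 5834459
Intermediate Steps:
4009258 + ((-561 - 1*(-303)) - 1093)² = 4009258 + ((-561 + 303) - 1093)² = 4009258 + (-258 - 1093)² = 4009258 + (-1351)² = 4009258 + 1825201 = 5834459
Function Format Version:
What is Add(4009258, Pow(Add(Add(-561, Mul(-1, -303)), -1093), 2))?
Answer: 5834459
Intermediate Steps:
Add(4009258, Pow(Add(Add(-561, Mul(-1, -303)), -1093), 2)) = Add(4009258, Pow(Add(Add(-561, 303), -1093), 2)) = Add(4009258, Pow(Add(-258, -1093), 2)) = Add(4009258, Pow(-1351, 2)) = Add(4009258, 1825201) = 5834459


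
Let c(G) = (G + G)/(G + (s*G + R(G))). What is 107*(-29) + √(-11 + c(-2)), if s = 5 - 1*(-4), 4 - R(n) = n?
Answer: -3103 + 5*I*√21/7 ≈ -3103.0 + 3.2733*I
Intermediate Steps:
R(n) = 4 - n
s = 9 (s = 5 + 4 = 9)
c(G) = 2*G/(4 + 9*G) (c(G) = (G + G)/(G + (9*G + (4 - G))) = (2*G)/(G + (4 + 8*G)) = (2*G)/(4 + 9*G) = 2*G/(4 + 9*G))
107*(-29) + √(-11 + c(-2)) = 107*(-29) + √(-11 + 2*(-2)/(4 + 9*(-2))) = -3103 + √(-11 + 2*(-2)/(4 - 18)) = -3103 + √(-11 + 2*(-2)/(-14)) = -3103 + √(-11 + 2*(-2)*(-1/14)) = -3103 + √(-11 + 2/7) = -3103 + √(-75/7) = -3103 + 5*I*√21/7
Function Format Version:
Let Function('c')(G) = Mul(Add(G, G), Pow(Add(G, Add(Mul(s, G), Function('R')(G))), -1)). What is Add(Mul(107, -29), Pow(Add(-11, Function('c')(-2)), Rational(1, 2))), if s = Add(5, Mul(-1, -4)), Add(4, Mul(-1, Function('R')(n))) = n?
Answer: Add(-3103, Mul(Rational(5, 7), I, Pow(21, Rational(1, 2)))) ≈ Add(-3103.0, Mul(3.2733, I))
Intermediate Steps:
Function('R')(n) = Add(4, Mul(-1, n))
s = 9 (s = Add(5, 4) = 9)
Function('c')(G) = Mul(2, G, Pow(Add(4, Mul(9, G)), -1)) (Function('c')(G) = Mul(Add(G, G), Pow(Add(G, Add(Mul(9, G), Add(4, Mul(-1, G)))), -1)) = Mul(Mul(2, G), Pow(Add(G, Add(4, Mul(8, G))), -1)) = Mul(Mul(2, G), Pow(Add(4, Mul(9, G)), -1)) = Mul(2, G, Pow(Add(4, Mul(9, G)), -1)))
Add(Mul(107, -29), Pow(Add(-11, Function('c')(-2)), Rational(1, 2))) = Add(Mul(107, -29), Pow(Add(-11, Mul(2, -2, Pow(Add(4, Mul(9, -2)), -1))), Rational(1, 2))) = Add(-3103, Pow(Add(-11, Mul(2, -2, Pow(Add(4, -18), -1))), Rational(1, 2))) = Add(-3103, Pow(Add(-11, Mul(2, -2, Pow(-14, -1))), Rational(1, 2))) = Add(-3103, Pow(Add(-11, Mul(2, -2, Rational(-1, 14))), Rational(1, 2))) = Add(-3103, Pow(Add(-11, Rational(2, 7)), Rational(1, 2))) = Add(-3103, Pow(Rational(-75, 7), Rational(1, 2))) = Add(-3103, Mul(Rational(5, 7), I, Pow(21, Rational(1, 2))))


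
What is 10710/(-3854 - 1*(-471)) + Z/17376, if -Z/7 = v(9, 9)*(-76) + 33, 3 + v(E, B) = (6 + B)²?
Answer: 4169949/1152608 ≈ 3.6178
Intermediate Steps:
v(E, B) = -3 + (6 + B)²
Z = 117873 (Z = -7*((-3 + (6 + 9)²)*(-76) + 33) = -7*((-3 + 15²)*(-76) + 33) = -7*((-3 + 225)*(-76) + 33) = -7*(222*(-76) + 33) = -7*(-16872 + 33) = -7*(-16839) = 117873)
10710/(-3854 - 1*(-471)) + Z/17376 = 10710/(-3854 - 1*(-471)) + 117873/17376 = 10710/(-3854 + 471) + 117873*(1/17376) = 10710/(-3383) + 39291/5792 = 10710*(-1/3383) + 39291/5792 = -630/199 + 39291/5792 = 4169949/1152608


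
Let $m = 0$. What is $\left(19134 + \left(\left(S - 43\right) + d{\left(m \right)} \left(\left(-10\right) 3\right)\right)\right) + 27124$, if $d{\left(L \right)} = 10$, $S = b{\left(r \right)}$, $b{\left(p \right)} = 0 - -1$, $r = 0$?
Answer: $45916$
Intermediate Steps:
$b{\left(p \right)} = 1$ ($b{\left(p \right)} = 0 + 1 = 1$)
$S = 1$
$\left(19134 + \left(\left(S - 43\right) + d{\left(m \right)} \left(\left(-10\right) 3\right)\right)\right) + 27124 = \left(19134 + \left(\left(1 - 43\right) + 10 \left(\left(-10\right) 3\right)\right)\right) + 27124 = \left(19134 + \left(\left(1 - 43\right) + 10 \left(-30\right)\right)\right) + 27124 = \left(19134 - 342\right) + 27124 = 18792 + 27124 = 45916$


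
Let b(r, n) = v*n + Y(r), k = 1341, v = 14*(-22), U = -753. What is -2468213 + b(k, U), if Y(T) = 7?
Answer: -2236282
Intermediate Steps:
v = -308
b(r, n) = 7 - 308*n (b(r, n) = -308*n + 7 = 7 - 308*n)
-2468213 + b(k, U) = -2468213 + (7 - 308*(-753)) = -2468213 + (7 + 231924) = -2468213 + 231931 = -2236282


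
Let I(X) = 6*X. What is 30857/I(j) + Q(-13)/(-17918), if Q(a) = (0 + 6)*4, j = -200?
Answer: -276462263/10750800 ≈ -25.716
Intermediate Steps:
Q(a) = 24 (Q(a) = 6*4 = 24)
30857/I(j) + Q(-13)/(-17918) = 30857/((6*(-200))) + 24/(-17918) = 30857/(-1200) + 24*(-1/17918) = 30857*(-1/1200) - 12/8959 = -30857/1200 - 12/8959 = -276462263/10750800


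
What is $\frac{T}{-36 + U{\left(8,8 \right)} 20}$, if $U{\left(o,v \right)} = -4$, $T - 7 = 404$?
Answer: $- \frac{411}{116} \approx -3.5431$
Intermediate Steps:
$T = 411$ ($T = 7 + 404 = 411$)
$\frac{T}{-36 + U{\left(8,8 \right)} 20} = \frac{411}{-36 - 80} = \frac{411}{-116} = 411 \left(- \frac{1}{116}\right) = - \frac{411}{116}$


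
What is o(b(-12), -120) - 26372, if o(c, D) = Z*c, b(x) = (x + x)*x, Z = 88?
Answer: -1028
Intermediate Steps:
b(x) = 2*x² (b(x) = (2*x)*x = 2*x²)
o(c, D) = 88*c
o(b(-12), -120) - 26372 = 88*(2*(-12)²) - 26372 = 88*(2*144) - 26372 = 88*288 - 26372 = 25344 - 26372 = -1028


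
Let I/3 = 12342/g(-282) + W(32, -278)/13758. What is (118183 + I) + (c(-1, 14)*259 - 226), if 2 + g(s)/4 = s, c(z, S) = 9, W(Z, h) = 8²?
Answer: 156623545979/1302424 ≈ 1.2026e+5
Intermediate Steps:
W(Z, h) = 64
g(s) = -8 + 4*s
I = -42432133/1302424 (I = 3*(12342/(-8 + 4*(-282)) + 64/13758) = 3*(12342/(-8 - 1128) + 64*(1/13758)) = 3*(12342/(-1136) + 32/6879) = 3*(12342*(-1/1136) + 32/6879) = 3*(-6171/568 + 32/6879) = 3*(-42432133/3907272) = -42432133/1302424 ≈ -32.579)
(118183 + I) + (c(-1, 14)*259 - 226) = (118183 - 42432133/1302424) + (9*259 - 226) = 153881943459/1302424 + (2331 - 226) = 153881943459/1302424 + 2105 = 156623545979/1302424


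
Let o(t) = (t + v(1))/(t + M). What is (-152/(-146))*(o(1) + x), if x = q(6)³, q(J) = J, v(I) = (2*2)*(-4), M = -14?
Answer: 214548/949 ≈ 226.08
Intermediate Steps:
v(I) = -16 (v(I) = 4*(-4) = -16)
o(t) = (-16 + t)/(-14 + t) (o(t) = (t - 16)/(t - 14) = (-16 + t)/(-14 + t))
x = 216 (x = 6³ = 216)
(-152/(-146))*(o(1) + x) = (-152/(-146))*((-16 + 1)/(-14 + 1) + 216) = (-152*(-1/146))*(-15/(-13) + 216) = 76*(-1/13*(-15) + 216)/73 = 76*(15/13 + 216)/73 = (76/73)*(2823/13) = 214548/949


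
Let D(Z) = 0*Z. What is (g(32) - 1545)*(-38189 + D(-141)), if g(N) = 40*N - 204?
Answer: 17910641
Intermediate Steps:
g(N) = -204 + 40*N
D(Z) = 0
(g(32) - 1545)*(-38189 + D(-141)) = ((-204 + 40*32) - 1545)*(-38189 + 0) = ((-204 + 1280) - 1545)*(-38189) = (1076 - 1545)*(-38189) = -469*(-38189) = 17910641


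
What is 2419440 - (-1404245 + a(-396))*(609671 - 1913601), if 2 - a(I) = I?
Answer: -1830515799270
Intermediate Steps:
a(I) = 2 - I
2419440 - (-1404245 + a(-396))*(609671 - 1913601) = 2419440 - (-1404245 + (2 - 1*(-396)))*(609671 - 1913601) = 2419440 - (-1404245 + (2 + 396))*(-1303930) = 2419440 - (-1404245 + 398)*(-1303930) = 2419440 - (-1403847)*(-1303930) = 2419440 - 1*1830518218710 = 2419440 - 1830518218710 = -1830515799270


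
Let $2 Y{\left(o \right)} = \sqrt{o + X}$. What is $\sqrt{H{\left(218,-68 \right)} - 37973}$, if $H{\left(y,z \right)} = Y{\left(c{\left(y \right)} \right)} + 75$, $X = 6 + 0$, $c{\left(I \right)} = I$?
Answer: $\sqrt{-37898 + 2 \sqrt{14}} \approx 194.65 i$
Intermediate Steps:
$X = 6$
$Y{\left(o \right)} = \frac{\sqrt{6 + o}}{2}$ ($Y{\left(o \right)} = \frac{\sqrt{o + 6}}{2} = \frac{\sqrt{6 + o}}{2}$)
$H{\left(y,z \right)} = 75 + \frac{\sqrt{6 + y}}{2}$ ($H{\left(y,z \right)} = \frac{\sqrt{6 + y}}{2} + 75 = 75 + \frac{\sqrt{6 + y}}{2}$)
$\sqrt{H{\left(218,-68 \right)} - 37973} = \sqrt{\left(75 + \frac{\sqrt{6 + 218}}{2}\right) - 37973} = \sqrt{\left(75 + \frac{\sqrt{224}}{2}\right) - 37973} = \sqrt{\left(75 + \frac{4 \sqrt{14}}{2}\right) - 37973} = \sqrt{\left(75 + 2 \sqrt{14}\right) - 37973} = \sqrt{-37898 + 2 \sqrt{14}}$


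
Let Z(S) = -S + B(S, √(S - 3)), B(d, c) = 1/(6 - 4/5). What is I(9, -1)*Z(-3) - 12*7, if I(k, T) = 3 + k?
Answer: -594/13 ≈ -45.692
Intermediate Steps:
B(d, c) = 5/26 (B(d, c) = 1/(6 - 4*⅕) = 1/(6 - ⅘) = 1/(26/5) = 5/26)
Z(S) = 5/26 - S (Z(S) = -S + 5/26 = 5/26 - S)
I(9, -1)*Z(-3) - 12*7 = (3 + 9)*(5/26 - 1*(-3)) - 12*7 = 12*(5/26 + 3) - 84 = 12*(83/26) - 84 = 498/13 - 84 = -594/13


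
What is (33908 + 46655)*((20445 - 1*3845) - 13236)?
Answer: 271013932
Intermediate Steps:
(33908 + 46655)*((20445 - 1*3845) - 13236) = 80563*((20445 - 3845) - 13236) = 80563*(16600 - 13236) = 80563*3364 = 271013932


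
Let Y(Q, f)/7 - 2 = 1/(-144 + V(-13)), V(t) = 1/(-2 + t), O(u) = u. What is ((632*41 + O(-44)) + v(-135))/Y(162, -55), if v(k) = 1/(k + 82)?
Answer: 2962737483/1597897 ≈ 1854.1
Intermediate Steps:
Y(Q, f) = 30149/2161 (Y(Q, f) = 14 + 7/(-144 + 1/(-2 - 13)) = 14 + 7/(-144 + 1/(-15)) = 14 + 7/(-144 - 1/15) = 14 + 7/(-2161/15) = 14 + 7*(-15/2161) = 14 - 105/2161 = 30149/2161)
v(k) = 1/(82 + k)
((632*41 + O(-44)) + v(-135))/Y(162, -55) = ((632*41 - 44) + 1/(82 - 135))/(30149/2161) = ((25912 - 44) + 1/(-53))*(2161/30149) = (25868 - 1/53)*(2161/30149) = (1371003/53)*(2161/30149) = 2962737483/1597897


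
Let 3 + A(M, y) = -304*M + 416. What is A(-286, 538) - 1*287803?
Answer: -200446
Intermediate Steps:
A(M, y) = 413 - 304*M (A(M, y) = -3 + (-304*M + 416) = -3 + (416 - 304*M) = 413 - 304*M)
A(-286, 538) - 1*287803 = (413 - 304*(-286)) - 1*287803 = (413 + 86944) - 287803 = 87357 - 287803 = -200446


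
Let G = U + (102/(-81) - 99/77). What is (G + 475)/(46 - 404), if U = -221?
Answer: -47525/67662 ≈ -0.70239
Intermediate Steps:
G = -42250/189 (G = -221 + (102/(-81) - 99/77) = -221 + (102*(-1/81) - 99*1/77) = -221 + (-34/27 - 9/7) = -221 - 481/189 = -42250/189 ≈ -223.54)
(G + 475)/(46 - 404) = (-42250/189 + 475)/(46 - 404) = (47525/189)/(-358) = (47525/189)*(-1/358) = -47525/67662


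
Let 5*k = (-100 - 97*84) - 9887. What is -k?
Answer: 3627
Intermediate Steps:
k = -3627 (k = ((-100 - 97*84) - 9887)/5 = ((-100 - 8148) - 9887)/5 = (-8248 - 9887)/5 = (⅕)*(-18135) = -3627)
-k = -1*(-3627) = 3627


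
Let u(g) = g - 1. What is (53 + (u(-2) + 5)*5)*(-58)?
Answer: -3654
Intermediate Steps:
u(g) = -1 + g
(53 + (u(-2) + 5)*5)*(-58) = (53 + ((-1 - 2) + 5)*5)*(-58) = (53 + (-3 + 5)*5)*(-58) = (53 + 2*5)*(-58) = (53 + 10)*(-58) = 63*(-58) = -3654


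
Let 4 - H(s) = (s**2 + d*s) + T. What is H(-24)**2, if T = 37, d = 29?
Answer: 7569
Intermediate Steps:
H(s) = -33 - s**2 - 29*s (H(s) = 4 - ((s**2 + 29*s) + 37) = 4 - (37 + s**2 + 29*s) = 4 + (-37 - s**2 - 29*s) = -33 - s**2 - 29*s)
H(-24)**2 = (-33 - 1*(-24)**2 - 29*(-24))**2 = (-33 - 1*576 + 696)**2 = (-33 - 576 + 696)**2 = 87**2 = 7569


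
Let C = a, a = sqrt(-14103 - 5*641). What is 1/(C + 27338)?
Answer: 13669/373691776 - I*sqrt(4327)/373691776 ≈ 3.6578e-5 - 1.7603e-7*I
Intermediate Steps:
a = 2*I*sqrt(4327) (a = sqrt(-14103 - 3205) = sqrt(-17308) = 2*I*sqrt(4327) ≈ 131.56*I)
C = 2*I*sqrt(4327) ≈ 131.56*I
1/(C + 27338) = 1/(2*I*sqrt(4327) + 27338) = 1/(27338 + 2*I*sqrt(4327))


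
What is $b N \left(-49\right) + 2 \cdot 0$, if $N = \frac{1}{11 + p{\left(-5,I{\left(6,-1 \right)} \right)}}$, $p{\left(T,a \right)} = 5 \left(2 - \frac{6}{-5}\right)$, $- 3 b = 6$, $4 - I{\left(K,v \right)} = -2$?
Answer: $\frac{98}{27} \approx 3.6296$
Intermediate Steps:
$I{\left(K,v \right)} = 6$ ($I{\left(K,v \right)} = 4 - -2 = 4 + 2 = 6$)
$b = -2$ ($b = \left(- \frac{1}{3}\right) 6 = -2$)
$p{\left(T,a \right)} = 16$ ($p{\left(T,a \right)} = 5 \left(2 - 6 \left(- \frac{1}{5}\right)\right) = 5 \left(2 - - \frac{6}{5}\right) = 5 \left(2 + \frac{6}{5}\right) = 5 \cdot \frac{16}{5} = 16$)
$N = \frac{1}{27}$ ($N = \frac{1}{11 + 16} = \frac{1}{27} \approx 0.037037$)
$b N \left(-49\right) + 2 \cdot 0 = \left(-2\right) \frac{1}{27} \left(-49\right) + 2 \cdot 0 = \left(- \frac{2}{27}\right) \left(-49\right) + 0 = \frac{98}{27} + 0 = \frac{98}{27}$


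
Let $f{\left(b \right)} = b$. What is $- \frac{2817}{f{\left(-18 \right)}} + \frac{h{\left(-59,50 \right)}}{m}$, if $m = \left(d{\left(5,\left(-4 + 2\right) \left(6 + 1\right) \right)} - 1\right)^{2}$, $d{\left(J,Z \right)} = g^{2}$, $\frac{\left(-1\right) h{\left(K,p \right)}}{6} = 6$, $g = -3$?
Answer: $\frac{2495}{16} \approx 155.94$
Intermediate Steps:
$h{\left(K,p \right)} = -36$ ($h{\left(K,p \right)} = \left(-6\right) 6 = -36$)
$d{\left(J,Z \right)} = 9$ ($d{\left(J,Z \right)} = \left(-3\right)^{2} = 9$)
$m = 64$ ($m = \left(9 - 1\right)^{2} = 8^{2} = 64$)
$- \frac{2817}{f{\left(-18 \right)}} + \frac{h{\left(-59,50 \right)}}{m} = - \frac{2817}{-18} - \frac{36}{64} = \left(-2817\right) \left(- \frac{1}{18}\right) - \frac{9}{16} = \frac{313}{2} - \frac{9}{16} = \frac{2495}{16}$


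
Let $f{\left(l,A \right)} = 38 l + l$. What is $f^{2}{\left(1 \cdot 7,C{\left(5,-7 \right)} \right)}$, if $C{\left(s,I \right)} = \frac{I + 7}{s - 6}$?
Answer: $74529$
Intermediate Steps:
$C{\left(s,I \right)} = \frac{7 + I}{-6 + s}$
$f{\left(l,A \right)} = 39 l$
$f^{2}{\left(1 \cdot 7,C{\left(5,-7 \right)} \right)} = \left(39 \cdot 1 \cdot 7\right)^{2} = \left(39 \cdot 7\right)^{2} = 273^{2} = 74529$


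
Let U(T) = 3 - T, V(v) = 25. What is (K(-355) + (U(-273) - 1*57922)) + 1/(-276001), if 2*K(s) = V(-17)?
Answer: -31813807269/552002 ≈ -57634.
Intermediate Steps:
K(s) = 25/2 (K(s) = (1/2)*25 = 25/2)
(K(-355) + (U(-273) - 1*57922)) + 1/(-276001) = (25/2 + ((3 - 1*(-273)) - 1*57922)) + 1/(-276001) = (25/2 + ((3 + 273) - 57922)) - 1/276001 = (25/2 + (276 - 57922)) - 1/276001 = (25/2 - 57646) - 1/276001 = -115267/2 - 1/276001 = -31813807269/552002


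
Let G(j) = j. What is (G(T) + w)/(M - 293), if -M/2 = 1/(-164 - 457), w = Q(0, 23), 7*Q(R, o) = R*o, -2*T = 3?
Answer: 1863/363902 ≈ 0.0051195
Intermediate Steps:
T = -3/2 (T = -½*3 = -3/2 ≈ -1.5000)
Q(R, o) = R*o/7 (Q(R, o) = (R*o)/7 = R*o/7)
w = 0 (w = (⅐)*0*23 = 0)
M = 2/621 (M = -2/(-164 - 457) = -2/(-621) = -2*(-1/621) = 2/621 ≈ 0.0032206)
(G(T) + w)/(M - 293) = (-3/2 + 0)/(2/621 - 293) = -3/(2*(-181951/621)) = -3/2*(-621/181951) = 1863/363902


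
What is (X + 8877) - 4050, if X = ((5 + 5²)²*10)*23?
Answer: 211827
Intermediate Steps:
X = 207000 (X = ((5 + 25)²*10)*23 = (30²*10)*23 = (900*10)*23 = 9000*23 = 207000)
(X + 8877) - 4050 = (207000 + 8877) - 4050 = 215877 - 4050 = 211827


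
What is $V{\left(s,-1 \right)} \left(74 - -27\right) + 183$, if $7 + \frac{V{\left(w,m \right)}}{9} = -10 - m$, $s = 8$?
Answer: $-14361$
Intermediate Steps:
$V{\left(w,m \right)} = -153 - 9 m$ ($V{\left(w,m \right)} = -63 + 9 \left(-10 - m\right) = -63 - \left(90 + 9 m\right) = -153 - 9 m$)
$V{\left(s,-1 \right)} \left(74 - -27\right) + 183 = \left(-153 - -9\right) \left(74 - -27\right) + 183 = \left(-153 + 9\right) \left(74 + 27\right) + 183 = \left(-144\right) 101 + 183 = -14544 + 183 = -14361$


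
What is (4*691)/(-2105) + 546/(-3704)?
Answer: -5693593/3898460 ≈ -1.4605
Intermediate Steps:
(4*691)/(-2105) + 546/(-3704) = 2764*(-1/2105) + 546*(-1/3704) = -2764/2105 - 273/1852 = -5693593/3898460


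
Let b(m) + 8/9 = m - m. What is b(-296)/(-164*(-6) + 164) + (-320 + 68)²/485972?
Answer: 40764722/313816419 ≈ 0.12990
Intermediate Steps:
b(m) = -8/9 (b(m) = -8/9 + (m - m) = -8/9 + 0 = -8/9)
b(-296)/(-164*(-6) + 164) + (-320 + 68)²/485972 = -8/(9*(-164*(-6) + 164)) + (-320 + 68)²/485972 = -8/(9*(984 + 164)) + (-252)²*(1/485972) = -8/9/1148 + 63504*(1/485972) = -8/9*1/1148 + 15876/121493 = -2/2583 + 15876/121493 = 40764722/313816419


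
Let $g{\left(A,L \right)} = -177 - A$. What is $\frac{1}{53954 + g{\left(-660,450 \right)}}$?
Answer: $\frac{1}{54437} \approx 1.837 \cdot 10^{-5}$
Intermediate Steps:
$\frac{1}{53954 + g{\left(-660,450 \right)}} = \frac{1}{53954 - -483} = \frac{1}{53954 + \left(-177 + 660\right)} = \frac{1}{53954 + 483} = \frac{1}{54437}$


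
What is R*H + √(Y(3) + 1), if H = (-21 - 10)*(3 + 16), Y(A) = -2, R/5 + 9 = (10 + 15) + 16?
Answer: -94240 + I ≈ -94240.0 + 1.0*I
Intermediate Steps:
R = 160 (R = -45 + 5*((10 + 15) + 16) = -45 + 5*(25 + 16) = -45 + 5*41 = -45 + 205 = 160)
H = -589 (H = -31*19 = -589)
R*H + √(Y(3) + 1) = 160*(-589) + √(-2 + 1) = -94240 + √(-1) = -94240 + I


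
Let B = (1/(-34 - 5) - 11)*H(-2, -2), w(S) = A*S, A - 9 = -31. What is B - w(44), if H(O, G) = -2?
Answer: 38612/39 ≈ 990.05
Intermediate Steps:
A = -22 (A = 9 - 31 = -22)
w(S) = -22*S
B = 860/39 (B = (1/(-34 - 5) - 11)*(-2) = (1/(-39) - 11)*(-2) = (-1/39 - 11)*(-2) = -430/39*(-2) = 860/39 ≈ 22.051)
B - w(44) = 860/39 - (-22)*44 = 860/39 - 1*(-968) = 860/39 + 968 = 38612/39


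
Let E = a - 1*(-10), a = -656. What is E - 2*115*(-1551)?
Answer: 356084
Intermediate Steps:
E = -646 (E = -656 - 1*(-10) = -656 + 10 = -646)
E - 2*115*(-1551) = -646 - 2*115*(-1551) = -646 - 230*(-1551) = -646 + 356730 = 356084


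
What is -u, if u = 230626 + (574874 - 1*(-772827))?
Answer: -1578327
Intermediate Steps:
u = 1578327 (u = 230626 + (574874 + 772827) = 230626 + 1347701 = 1578327)
-u = -1*1578327 = -1578327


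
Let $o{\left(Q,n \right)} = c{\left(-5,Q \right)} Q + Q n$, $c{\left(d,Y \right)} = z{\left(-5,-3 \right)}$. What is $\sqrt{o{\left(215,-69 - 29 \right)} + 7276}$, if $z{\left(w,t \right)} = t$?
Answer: $i \sqrt{14439} \approx 120.16 i$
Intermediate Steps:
$c{\left(d,Y \right)} = -3$
$o{\left(Q,n \right)} = - 3 Q + Q n$
$\sqrt{o{\left(215,-69 - 29 \right)} + 7276} = \sqrt{215 \left(-3 - 98\right) + 7276} = \sqrt{215 \left(-101\right) + 7276} = \sqrt{-21715 + 7276} = \sqrt{-14439} = i \sqrt{14439}$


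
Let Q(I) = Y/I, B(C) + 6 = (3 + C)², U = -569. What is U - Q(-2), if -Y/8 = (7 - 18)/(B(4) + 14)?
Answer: -32389/57 ≈ -568.23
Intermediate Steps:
B(C) = -6 + (3 + C)²
Y = 88/57 (Y = -8*(7 - 18)/((-6 + (3 + 4)²) + 14) = -(-88)/((-6 + 7²) + 14) = -(-88)/((-6 + 49) + 14) = -(-88)/(43 + 14) = -(-88)/57 = -8*(-11/57) = 88/57 ≈ 1.5439)
Q(I) = 88/(57*I)
U - Q(-2) = -569 - 88/(57*(-2)) = -569 - 88*(-1)/(57*2) = -569 - 1*(-44/57) = -569 + 44/57 = -32389/57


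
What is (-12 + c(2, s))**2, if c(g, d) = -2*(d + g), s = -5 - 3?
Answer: 0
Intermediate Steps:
s = -8
c(g, d) = -2*d - 2*g
(-12 + c(2, s))**2 = (-12 + (-2*(-8) - 2*2))**2 = (-12 + (16 - 4))**2 = (-12 + 12)**2 = 0**2 = 0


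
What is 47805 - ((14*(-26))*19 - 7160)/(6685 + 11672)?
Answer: 292523487/6119 ≈ 47806.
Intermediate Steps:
47805 - ((14*(-26))*19 - 7160)/(6685 + 11672) = 47805 - (-364*19 - 7160)/18357 = 47805 - (-6916 - 7160)/18357 = 47805 - (-14076)/18357 = 47805 - 1*(-4692/6119) = 47805 + 4692/6119 = 292523487/6119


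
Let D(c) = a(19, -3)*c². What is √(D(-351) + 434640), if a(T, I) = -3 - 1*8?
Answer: I*√920571 ≈ 959.46*I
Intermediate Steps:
a(T, I) = -11 (a(T, I) = -3 - 8 = -11)
D(c) = -11*c²
√(D(-351) + 434640) = √(-11*(-351)² + 434640) = √(-11*123201 + 434640) = √(-1355211 + 434640) = √(-920571) = I*√920571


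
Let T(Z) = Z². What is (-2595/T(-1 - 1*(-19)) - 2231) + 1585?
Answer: -70633/108 ≈ -654.01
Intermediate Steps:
(-2595/T(-1 - 1*(-19)) - 2231) + 1585 = (-2595/(-1 - 1*(-19))² - 2231) + 1585 = (-2595/(-1 + 19)² - 2231) + 1585 = (-2595/(18²) - 2231) + 1585 = (-2595/324 - 2231) + 1585 = (-2595*1/324 - 2231) + 1585 = (-865/108 - 2231) + 1585 = -241813/108 + 1585 = -70633/108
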